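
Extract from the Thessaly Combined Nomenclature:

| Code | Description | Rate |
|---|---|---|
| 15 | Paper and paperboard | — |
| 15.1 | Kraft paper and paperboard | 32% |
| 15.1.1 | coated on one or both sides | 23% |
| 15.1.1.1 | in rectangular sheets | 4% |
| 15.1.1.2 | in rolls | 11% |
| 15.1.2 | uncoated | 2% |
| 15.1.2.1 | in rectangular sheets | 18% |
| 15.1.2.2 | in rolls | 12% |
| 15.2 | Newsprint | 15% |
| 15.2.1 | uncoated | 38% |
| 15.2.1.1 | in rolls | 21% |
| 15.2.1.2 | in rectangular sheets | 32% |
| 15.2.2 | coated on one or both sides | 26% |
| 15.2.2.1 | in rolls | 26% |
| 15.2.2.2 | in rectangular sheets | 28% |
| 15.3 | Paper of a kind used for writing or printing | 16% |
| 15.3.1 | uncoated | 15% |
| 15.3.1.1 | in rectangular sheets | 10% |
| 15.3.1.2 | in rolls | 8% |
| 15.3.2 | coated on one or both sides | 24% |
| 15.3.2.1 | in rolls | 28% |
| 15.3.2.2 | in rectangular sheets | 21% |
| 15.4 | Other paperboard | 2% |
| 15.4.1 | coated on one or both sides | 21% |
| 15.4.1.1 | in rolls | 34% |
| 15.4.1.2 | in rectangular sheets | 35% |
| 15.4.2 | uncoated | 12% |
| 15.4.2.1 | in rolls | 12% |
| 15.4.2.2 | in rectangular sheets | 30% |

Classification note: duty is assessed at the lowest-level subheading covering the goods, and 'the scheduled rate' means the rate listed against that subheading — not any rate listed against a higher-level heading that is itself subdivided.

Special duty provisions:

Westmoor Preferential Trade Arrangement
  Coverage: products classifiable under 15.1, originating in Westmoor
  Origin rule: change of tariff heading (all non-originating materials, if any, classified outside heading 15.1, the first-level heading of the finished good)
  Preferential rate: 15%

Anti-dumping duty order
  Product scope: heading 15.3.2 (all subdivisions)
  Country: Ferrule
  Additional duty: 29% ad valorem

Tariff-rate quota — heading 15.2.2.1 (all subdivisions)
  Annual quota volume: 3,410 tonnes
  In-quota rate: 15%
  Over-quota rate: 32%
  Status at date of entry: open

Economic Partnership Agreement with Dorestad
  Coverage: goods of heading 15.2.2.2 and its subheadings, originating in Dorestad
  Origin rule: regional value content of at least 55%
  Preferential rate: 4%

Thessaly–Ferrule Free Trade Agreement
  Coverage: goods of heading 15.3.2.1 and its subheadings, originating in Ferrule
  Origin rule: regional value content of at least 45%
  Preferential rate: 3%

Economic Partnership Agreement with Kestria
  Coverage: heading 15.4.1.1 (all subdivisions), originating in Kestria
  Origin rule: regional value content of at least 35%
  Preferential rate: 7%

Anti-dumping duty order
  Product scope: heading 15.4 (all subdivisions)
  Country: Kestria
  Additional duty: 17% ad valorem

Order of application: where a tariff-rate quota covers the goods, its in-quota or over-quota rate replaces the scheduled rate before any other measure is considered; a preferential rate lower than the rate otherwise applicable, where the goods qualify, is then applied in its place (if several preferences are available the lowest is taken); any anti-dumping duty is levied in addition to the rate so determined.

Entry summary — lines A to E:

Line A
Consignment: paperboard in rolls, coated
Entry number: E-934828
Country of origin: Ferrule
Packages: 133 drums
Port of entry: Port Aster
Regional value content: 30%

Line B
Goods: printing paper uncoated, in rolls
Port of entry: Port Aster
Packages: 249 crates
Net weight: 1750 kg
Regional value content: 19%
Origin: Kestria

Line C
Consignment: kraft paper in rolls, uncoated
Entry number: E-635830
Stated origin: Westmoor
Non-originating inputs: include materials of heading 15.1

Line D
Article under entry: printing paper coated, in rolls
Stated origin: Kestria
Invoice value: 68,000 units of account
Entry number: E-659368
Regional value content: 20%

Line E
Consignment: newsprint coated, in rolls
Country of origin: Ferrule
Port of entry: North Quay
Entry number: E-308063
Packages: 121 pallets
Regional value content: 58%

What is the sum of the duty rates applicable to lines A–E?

Line A: paperboard → 15.4; coated → 15.4.1; in rolls → 15.4.1.1. Scheduled 34%. Ferrule agreement on 15.3.2.1: 15.4.1.1 not covered. → 34%.
Line B: printing paper → 15.3; uncoated → 15.3.1; in rolls → 15.3.1.2. Scheduled 8%. Kestria agreement on 15.4.1.1: 15.3.1.2 not covered. → 8%.
Line C: kraft paper → 15.1; uncoated → 15.1.2; in rolls → 15.1.2.2. Scheduled 12%. Westmoor agreement on 15.1: CTH not met. → 12%.
Line D: printing paper → 15.3; coated → 15.3.2; in rolls → 15.3.2.1. Scheduled 28%. Kestria agreement on 15.4.1.1: 15.3.2.1 not covered. → 28%.
Line E: newsprint → 15.2; coated → 15.2.2; in rolls → 15.2.2.1. Scheduled 26%. quota on 15.2.2.1 open → in-quota 15%; Ferrule agreement on 15.3.2.1: 15.2.2.1 not covered. → 15%.
Sum: 34% + 8% + 12% + 28% + 15% = 97%.

97%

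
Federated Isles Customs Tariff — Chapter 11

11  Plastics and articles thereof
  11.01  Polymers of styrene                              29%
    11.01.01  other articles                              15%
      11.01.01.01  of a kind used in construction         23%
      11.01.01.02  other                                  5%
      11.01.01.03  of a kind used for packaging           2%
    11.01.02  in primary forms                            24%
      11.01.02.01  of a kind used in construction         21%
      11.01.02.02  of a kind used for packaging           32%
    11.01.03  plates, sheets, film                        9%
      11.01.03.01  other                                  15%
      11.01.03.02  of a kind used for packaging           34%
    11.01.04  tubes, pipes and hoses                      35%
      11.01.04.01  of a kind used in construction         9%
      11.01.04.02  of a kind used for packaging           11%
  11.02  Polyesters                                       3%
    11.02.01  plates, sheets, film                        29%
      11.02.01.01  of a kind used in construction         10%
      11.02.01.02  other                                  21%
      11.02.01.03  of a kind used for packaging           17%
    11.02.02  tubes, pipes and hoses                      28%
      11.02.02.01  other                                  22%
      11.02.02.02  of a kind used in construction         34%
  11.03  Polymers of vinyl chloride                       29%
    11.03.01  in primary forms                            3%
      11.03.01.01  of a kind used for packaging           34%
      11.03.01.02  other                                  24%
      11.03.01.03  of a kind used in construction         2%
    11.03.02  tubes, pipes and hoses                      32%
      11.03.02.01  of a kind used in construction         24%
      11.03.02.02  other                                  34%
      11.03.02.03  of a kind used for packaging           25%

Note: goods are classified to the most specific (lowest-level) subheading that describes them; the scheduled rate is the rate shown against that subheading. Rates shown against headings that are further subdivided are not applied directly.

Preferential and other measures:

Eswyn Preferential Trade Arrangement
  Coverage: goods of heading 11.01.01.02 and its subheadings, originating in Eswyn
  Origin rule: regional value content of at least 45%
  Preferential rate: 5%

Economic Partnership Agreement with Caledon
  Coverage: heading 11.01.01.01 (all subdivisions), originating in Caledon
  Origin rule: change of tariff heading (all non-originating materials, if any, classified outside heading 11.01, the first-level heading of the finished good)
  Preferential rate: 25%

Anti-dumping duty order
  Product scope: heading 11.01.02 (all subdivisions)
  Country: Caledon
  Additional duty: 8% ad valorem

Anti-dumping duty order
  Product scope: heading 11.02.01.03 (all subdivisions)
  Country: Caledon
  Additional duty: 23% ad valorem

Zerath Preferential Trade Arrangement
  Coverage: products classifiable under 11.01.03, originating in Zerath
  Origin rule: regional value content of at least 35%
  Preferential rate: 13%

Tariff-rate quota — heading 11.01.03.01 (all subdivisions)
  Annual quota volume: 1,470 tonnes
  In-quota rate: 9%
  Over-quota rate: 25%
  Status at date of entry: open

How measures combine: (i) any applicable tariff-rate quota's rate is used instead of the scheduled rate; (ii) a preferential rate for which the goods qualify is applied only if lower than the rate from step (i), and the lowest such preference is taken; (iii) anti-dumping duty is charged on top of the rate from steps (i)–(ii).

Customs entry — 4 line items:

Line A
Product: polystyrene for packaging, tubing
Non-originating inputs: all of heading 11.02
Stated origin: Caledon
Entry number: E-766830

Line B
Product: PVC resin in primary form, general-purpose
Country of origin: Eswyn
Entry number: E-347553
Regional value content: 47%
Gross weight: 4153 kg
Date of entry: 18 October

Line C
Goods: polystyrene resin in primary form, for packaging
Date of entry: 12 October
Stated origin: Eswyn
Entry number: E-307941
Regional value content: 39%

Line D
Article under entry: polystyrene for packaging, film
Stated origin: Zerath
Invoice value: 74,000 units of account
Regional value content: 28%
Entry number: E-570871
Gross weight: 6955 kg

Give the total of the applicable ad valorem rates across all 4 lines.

101%

Line A: polystyrene → 11.01; tubing → 11.01.04; for packaging → 11.01.04.02. Scheduled 11%. Caledon agreement on 11.01.01.01: 11.01.04.02 not covered. → 11%.
Line B: PVC → 11.03; resin in primary form → 11.03.01; general-purpose → 11.03.01.02. Scheduled 24%. Eswyn agreement on 11.01.01.02: 11.03.01.02 not covered. → 24%.
Line C: polystyrene → 11.01; resin in primary form → 11.01.02; for packaging → 11.01.02.02. Scheduled 32%. Eswyn agreement on 11.01.01.02: 11.01.02.02 not covered. → 32%.
Line D: polystyrene → 11.01; film → 11.01.03; for packaging → 11.01.03.02. Scheduled 34%. Zerath agreement on 11.01.03: RVC < 35%. → 34%.
Sum: 11% + 24% + 32% + 34% = 101%.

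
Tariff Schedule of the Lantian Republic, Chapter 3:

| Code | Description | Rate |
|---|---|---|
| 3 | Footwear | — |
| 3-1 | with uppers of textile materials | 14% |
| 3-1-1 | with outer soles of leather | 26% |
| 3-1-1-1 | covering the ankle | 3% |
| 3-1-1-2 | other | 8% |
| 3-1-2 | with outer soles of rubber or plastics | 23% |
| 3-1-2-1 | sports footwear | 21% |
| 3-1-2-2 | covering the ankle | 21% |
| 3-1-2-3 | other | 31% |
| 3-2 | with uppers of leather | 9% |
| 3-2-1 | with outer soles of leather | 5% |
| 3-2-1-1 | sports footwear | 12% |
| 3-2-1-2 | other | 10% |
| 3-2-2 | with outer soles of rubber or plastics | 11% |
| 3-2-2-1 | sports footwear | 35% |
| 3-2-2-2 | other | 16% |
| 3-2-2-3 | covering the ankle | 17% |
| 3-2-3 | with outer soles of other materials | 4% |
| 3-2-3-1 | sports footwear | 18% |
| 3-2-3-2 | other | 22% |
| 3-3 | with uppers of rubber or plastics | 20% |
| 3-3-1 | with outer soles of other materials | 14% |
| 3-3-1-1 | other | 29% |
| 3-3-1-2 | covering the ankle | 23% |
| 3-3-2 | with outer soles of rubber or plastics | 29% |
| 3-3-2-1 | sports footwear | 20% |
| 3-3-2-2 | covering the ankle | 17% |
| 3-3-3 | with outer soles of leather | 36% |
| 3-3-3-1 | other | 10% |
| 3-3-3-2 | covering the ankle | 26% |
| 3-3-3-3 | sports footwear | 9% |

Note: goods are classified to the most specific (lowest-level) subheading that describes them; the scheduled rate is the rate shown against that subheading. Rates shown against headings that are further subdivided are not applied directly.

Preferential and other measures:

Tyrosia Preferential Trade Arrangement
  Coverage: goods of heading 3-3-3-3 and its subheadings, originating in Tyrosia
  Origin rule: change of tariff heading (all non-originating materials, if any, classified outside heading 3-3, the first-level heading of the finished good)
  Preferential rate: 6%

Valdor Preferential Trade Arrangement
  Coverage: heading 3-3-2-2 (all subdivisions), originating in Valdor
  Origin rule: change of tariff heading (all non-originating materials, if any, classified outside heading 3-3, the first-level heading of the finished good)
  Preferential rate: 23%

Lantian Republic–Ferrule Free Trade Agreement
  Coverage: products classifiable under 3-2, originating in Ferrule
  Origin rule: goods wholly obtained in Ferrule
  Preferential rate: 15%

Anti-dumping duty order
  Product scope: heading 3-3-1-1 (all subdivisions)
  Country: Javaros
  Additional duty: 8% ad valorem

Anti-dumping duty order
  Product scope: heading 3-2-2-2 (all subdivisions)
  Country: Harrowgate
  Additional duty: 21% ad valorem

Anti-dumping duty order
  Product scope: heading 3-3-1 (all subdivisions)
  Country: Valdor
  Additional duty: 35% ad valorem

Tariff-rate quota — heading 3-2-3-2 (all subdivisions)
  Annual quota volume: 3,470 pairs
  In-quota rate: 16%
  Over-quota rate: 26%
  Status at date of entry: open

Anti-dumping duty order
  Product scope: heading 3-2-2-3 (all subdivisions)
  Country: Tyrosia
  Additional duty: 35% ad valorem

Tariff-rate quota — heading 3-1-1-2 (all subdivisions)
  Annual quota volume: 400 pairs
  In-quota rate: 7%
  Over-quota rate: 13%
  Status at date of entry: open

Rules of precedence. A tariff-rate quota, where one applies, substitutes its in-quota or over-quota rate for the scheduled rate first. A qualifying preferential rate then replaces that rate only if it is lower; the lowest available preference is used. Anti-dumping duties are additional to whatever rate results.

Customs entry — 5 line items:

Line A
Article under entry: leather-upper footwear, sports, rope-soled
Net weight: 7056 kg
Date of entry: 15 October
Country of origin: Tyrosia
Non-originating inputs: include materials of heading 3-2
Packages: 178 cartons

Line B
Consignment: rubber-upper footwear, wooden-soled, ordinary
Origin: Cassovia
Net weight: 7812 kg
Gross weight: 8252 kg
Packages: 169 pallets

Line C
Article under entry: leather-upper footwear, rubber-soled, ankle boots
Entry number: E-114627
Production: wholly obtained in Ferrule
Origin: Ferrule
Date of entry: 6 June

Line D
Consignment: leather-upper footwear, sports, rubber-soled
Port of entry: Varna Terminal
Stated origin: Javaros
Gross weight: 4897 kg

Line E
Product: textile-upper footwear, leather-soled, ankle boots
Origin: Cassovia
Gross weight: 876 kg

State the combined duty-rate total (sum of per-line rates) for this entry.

Line A: leather-upper → 3-2; rope-soled → 3-2-3; sports → 3-2-3-1. Scheduled 18%. Tyrosia agreement on 3-3-3-3: 3-2-3-1 not covered. → 18%.
Line B: rubber-upper → 3-3; wooden-soled → 3-3-1; ordinary → 3-3-1-1. Scheduled 29%. No special measure applies. → 29%.
Line C: leather-upper → 3-2; rubber-soled → 3-2-2; ankle boots → 3-2-2-3. Scheduled 17%. Ferrule agreement on 3-2: wholly obtained → 15% available; preferential 15%. → 15%.
Line D: leather-upper → 3-2; rubber-soled → 3-2-2; sports → 3-2-2-1. Scheduled 35%. No special measure applies. → 35%.
Line E: textile-upper → 3-1; leather-soled → 3-1-1; ankle boots → 3-1-1-1. Scheduled 3%. No special measure applies. → 3%.
Sum: 18% + 29% + 15% + 35% + 3% = 100%.

100%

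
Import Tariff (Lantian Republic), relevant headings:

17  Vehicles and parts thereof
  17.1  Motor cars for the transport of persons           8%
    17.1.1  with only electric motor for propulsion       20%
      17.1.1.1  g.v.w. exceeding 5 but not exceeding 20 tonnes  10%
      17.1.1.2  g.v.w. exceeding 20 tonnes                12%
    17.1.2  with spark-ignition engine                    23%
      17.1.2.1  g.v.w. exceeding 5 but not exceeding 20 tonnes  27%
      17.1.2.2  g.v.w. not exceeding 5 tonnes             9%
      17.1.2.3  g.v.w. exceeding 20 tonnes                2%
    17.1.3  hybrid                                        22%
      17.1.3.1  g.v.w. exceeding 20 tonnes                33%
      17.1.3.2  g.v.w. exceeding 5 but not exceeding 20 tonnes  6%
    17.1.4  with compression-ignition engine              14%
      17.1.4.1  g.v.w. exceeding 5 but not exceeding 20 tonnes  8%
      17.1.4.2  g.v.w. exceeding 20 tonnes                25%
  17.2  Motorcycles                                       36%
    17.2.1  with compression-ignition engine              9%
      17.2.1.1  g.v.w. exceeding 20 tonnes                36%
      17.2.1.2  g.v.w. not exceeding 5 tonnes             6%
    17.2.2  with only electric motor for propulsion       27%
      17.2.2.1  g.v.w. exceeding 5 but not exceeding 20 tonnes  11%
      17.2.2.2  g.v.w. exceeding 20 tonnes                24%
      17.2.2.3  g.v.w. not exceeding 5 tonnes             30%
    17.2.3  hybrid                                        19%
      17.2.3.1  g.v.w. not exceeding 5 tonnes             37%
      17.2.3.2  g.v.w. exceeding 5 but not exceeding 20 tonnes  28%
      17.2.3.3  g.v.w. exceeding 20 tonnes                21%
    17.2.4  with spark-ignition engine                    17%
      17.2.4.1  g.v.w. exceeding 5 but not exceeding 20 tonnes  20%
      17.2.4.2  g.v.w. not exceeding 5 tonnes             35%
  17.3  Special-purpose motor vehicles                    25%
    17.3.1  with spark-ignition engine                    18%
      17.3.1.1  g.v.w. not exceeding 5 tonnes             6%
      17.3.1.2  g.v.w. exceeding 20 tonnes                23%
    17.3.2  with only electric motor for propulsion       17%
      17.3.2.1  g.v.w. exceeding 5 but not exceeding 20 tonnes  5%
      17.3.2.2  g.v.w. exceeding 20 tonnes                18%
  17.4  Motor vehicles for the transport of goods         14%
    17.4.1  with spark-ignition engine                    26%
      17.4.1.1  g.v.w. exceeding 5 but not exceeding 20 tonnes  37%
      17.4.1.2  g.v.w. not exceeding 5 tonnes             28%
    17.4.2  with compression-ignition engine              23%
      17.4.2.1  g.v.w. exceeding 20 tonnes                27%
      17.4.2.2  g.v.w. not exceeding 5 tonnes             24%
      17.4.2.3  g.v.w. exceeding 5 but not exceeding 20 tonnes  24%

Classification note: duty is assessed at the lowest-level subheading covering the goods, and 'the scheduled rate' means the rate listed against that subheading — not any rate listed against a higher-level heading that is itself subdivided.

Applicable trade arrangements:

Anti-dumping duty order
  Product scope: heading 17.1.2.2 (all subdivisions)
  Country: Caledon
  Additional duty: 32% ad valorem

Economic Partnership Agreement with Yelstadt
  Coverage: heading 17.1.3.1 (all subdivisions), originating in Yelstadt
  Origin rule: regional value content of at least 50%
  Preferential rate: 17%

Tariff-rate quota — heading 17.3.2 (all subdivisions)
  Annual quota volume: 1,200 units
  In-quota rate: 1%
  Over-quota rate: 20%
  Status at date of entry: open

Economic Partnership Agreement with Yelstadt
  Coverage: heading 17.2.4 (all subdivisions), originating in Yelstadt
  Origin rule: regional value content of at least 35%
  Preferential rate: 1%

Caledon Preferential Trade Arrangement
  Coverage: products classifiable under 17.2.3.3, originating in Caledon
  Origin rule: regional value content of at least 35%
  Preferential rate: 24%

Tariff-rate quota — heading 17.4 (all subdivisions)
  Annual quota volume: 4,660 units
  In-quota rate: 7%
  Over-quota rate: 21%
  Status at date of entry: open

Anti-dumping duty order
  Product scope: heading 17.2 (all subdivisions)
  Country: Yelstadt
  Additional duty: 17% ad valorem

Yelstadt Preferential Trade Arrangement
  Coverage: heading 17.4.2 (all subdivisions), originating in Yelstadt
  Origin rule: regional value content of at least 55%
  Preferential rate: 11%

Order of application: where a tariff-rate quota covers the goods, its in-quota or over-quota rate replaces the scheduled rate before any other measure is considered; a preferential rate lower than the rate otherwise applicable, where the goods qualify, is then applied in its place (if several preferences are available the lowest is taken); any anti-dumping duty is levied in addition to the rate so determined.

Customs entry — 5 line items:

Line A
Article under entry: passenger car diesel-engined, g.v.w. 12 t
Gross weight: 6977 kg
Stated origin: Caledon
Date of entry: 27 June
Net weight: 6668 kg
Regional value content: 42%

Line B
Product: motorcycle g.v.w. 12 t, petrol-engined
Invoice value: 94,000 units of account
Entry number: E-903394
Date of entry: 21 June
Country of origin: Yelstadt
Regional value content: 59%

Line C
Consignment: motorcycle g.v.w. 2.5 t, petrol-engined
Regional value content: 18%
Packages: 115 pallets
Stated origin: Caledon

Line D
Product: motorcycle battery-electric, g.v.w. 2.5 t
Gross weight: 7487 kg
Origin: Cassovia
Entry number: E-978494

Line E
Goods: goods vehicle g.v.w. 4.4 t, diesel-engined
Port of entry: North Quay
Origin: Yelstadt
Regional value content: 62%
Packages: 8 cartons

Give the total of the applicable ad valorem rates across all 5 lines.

98%

Line A: passenger car → 17.1; diesel-engined → 17.1.4; g.v.w. 12 t → 17.1.4.1. Scheduled 8%. Caledon agreement on 17.2.3.3: 17.1.4.1 not covered. → 8%.
Line B: motorcycle → 17.2; petrol-engined → 17.2.4; g.v.w. 12 t → 17.2.4.1. Scheduled 20%. Yelstadt agreement on 17.1.3.1: 17.2.4.1 not covered; Yelstadt agreement on 17.2.4: RVC ≥ 35% → 1% available; Yelstadt agreement on 17.4.2: 17.2.4.1 not covered; preferential 1%; anti-dumping (Yelstadt, 17.2): +17%; total 1% + 17% = 18%. → 18%.
Line C: motorcycle → 17.2; petrol-engined → 17.2.4; g.v.w. 2.5 t → 17.2.4.2. Scheduled 35%. Caledon agreement on 17.2.3.3: 17.2.4.2 not covered. → 35%.
Line D: motorcycle → 17.2; battery-electric → 17.2.2; g.v.w. 2.5 t → 17.2.2.3. Scheduled 30%. No special measure applies. → 30%.
Line E: goods vehicle → 17.4; diesel-engined → 17.4.2; g.v.w. 4.4 t → 17.4.2.2. Scheduled 24%. quota on 17.4 open → in-quota 7%; Yelstadt agreement on 17.1.3.1: 17.4.2.2 not covered; Yelstadt agreement on 17.2.4: 17.4.2.2 not covered; Yelstadt agreement on 17.4.2: RVC ≥ 55% → 11% available; preference 11% not lower than 7% → no reduction. → 7%.
Sum: 8% + 18% + 35% + 30% + 7% = 98%.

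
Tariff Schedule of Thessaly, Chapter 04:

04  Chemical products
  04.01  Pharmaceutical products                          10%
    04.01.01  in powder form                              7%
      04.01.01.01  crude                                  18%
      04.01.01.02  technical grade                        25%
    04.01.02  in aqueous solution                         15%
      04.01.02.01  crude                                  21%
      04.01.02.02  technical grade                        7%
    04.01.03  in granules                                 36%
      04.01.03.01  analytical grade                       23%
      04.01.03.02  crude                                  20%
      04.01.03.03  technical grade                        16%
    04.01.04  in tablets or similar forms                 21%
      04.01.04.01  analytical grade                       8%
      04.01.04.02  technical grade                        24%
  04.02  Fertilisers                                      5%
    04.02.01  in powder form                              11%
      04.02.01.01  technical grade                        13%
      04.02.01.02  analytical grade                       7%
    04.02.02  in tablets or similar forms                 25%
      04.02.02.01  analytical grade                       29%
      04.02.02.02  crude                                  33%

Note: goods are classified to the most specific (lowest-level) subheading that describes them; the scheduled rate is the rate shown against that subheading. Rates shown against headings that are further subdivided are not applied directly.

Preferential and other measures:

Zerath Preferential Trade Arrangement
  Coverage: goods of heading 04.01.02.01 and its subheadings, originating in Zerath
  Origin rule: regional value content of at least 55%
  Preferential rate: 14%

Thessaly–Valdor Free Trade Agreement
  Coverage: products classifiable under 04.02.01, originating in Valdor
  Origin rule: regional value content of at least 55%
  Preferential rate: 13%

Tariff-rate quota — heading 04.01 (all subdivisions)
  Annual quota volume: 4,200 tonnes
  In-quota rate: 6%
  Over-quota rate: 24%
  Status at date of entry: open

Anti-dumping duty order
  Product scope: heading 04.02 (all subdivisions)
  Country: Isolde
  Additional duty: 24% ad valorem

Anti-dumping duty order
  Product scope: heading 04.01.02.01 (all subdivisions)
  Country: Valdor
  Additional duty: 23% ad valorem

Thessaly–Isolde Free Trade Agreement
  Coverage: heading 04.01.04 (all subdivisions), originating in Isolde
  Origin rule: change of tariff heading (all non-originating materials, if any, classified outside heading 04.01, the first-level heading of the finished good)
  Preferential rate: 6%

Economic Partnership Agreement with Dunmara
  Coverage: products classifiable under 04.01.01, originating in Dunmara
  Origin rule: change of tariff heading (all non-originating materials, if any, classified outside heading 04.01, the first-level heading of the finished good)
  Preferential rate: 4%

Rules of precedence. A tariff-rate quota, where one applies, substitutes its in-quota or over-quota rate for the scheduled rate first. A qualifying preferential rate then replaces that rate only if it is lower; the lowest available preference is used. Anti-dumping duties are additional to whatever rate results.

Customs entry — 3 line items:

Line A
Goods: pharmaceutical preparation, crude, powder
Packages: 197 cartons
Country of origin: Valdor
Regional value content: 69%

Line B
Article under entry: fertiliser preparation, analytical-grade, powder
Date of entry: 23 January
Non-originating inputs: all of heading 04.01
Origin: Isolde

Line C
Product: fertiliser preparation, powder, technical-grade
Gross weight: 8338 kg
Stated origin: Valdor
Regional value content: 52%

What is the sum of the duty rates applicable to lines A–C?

50%

Line A: pharmaceutical → 04.01; powder → 04.01.01; crude → 04.01.01.01. Scheduled 18%. quota on 04.01 open → in-quota 6%; Valdor agreement on 04.02.01: 04.01.01.01 not covered. → 6%.
Line B: fertiliser → 04.02; powder → 04.02.01; analytical-grade → 04.02.01.02. Scheduled 7%. Isolde agreement on 04.01.04: 04.02.01.02 not covered; anti-dumping (Isolde, 04.02): +24%; total 7% + 24% = 31%. → 31%.
Line C: fertiliser → 04.02; powder → 04.02.01; technical-grade → 04.02.01.01. Scheduled 13%. Valdor agreement on 04.02.01: RVC < 55%. → 13%.
Sum: 6% + 31% + 13% = 50%.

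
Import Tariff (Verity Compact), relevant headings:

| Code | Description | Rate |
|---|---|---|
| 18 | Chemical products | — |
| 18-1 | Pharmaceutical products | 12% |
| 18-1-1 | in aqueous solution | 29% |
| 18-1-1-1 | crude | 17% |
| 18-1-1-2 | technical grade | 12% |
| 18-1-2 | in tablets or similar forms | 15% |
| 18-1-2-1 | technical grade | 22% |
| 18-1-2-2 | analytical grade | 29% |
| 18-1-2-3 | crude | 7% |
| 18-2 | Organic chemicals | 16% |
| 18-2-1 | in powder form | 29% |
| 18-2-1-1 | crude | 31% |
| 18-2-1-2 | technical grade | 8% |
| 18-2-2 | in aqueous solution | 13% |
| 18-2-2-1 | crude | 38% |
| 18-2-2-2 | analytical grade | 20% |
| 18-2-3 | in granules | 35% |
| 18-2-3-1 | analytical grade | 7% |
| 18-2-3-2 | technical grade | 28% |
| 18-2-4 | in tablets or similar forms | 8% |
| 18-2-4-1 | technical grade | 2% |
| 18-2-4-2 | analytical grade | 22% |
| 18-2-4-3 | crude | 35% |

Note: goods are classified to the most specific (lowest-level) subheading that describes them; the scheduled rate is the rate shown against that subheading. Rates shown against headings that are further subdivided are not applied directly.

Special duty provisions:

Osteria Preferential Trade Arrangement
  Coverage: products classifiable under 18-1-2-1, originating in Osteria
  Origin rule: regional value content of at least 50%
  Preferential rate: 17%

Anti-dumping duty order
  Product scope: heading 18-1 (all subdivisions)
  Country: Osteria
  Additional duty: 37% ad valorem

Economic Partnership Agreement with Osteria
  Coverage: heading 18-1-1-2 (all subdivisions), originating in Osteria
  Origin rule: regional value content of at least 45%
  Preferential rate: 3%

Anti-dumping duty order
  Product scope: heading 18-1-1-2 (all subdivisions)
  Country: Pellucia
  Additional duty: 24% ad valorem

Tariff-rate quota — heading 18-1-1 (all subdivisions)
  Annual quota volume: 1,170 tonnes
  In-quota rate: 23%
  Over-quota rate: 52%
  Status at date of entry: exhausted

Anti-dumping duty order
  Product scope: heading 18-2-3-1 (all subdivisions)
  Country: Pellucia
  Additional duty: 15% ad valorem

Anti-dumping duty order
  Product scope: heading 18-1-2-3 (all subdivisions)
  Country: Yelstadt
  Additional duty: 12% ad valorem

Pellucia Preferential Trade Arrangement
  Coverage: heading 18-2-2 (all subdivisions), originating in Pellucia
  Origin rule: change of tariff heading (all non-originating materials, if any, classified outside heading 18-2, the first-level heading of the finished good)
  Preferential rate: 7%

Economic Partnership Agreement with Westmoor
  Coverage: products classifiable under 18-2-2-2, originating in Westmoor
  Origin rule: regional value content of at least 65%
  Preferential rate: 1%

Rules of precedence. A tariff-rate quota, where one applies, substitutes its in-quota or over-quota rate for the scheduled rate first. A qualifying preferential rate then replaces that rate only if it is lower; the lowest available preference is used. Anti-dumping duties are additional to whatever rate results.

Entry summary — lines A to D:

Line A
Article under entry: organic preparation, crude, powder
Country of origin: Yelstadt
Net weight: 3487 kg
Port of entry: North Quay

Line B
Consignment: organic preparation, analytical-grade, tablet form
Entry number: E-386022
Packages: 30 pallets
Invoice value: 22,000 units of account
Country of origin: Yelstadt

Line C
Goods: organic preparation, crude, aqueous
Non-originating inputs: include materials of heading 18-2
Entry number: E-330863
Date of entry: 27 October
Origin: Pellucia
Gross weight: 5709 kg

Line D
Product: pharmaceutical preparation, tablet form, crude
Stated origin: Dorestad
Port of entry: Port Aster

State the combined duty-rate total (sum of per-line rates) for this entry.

Line A: organic → 18-2; powder → 18-2-1; crude → 18-2-1-1. Scheduled 31%. No special measure applies. → 31%.
Line B: organic → 18-2; tablet form → 18-2-4; analytical-grade → 18-2-4-2. Scheduled 22%. No special measure applies. → 22%.
Line C: organic → 18-2; aqueous → 18-2-2; crude → 18-2-2-1. Scheduled 38%. Pellucia agreement on 18-2-2: CTH not met. → 38%.
Line D: pharmaceutical → 18-1; tablet form → 18-1-2; crude → 18-1-2-3. Scheduled 7%. No special measure applies. → 7%.
Sum: 31% + 22% + 38% + 7% = 98%.

98%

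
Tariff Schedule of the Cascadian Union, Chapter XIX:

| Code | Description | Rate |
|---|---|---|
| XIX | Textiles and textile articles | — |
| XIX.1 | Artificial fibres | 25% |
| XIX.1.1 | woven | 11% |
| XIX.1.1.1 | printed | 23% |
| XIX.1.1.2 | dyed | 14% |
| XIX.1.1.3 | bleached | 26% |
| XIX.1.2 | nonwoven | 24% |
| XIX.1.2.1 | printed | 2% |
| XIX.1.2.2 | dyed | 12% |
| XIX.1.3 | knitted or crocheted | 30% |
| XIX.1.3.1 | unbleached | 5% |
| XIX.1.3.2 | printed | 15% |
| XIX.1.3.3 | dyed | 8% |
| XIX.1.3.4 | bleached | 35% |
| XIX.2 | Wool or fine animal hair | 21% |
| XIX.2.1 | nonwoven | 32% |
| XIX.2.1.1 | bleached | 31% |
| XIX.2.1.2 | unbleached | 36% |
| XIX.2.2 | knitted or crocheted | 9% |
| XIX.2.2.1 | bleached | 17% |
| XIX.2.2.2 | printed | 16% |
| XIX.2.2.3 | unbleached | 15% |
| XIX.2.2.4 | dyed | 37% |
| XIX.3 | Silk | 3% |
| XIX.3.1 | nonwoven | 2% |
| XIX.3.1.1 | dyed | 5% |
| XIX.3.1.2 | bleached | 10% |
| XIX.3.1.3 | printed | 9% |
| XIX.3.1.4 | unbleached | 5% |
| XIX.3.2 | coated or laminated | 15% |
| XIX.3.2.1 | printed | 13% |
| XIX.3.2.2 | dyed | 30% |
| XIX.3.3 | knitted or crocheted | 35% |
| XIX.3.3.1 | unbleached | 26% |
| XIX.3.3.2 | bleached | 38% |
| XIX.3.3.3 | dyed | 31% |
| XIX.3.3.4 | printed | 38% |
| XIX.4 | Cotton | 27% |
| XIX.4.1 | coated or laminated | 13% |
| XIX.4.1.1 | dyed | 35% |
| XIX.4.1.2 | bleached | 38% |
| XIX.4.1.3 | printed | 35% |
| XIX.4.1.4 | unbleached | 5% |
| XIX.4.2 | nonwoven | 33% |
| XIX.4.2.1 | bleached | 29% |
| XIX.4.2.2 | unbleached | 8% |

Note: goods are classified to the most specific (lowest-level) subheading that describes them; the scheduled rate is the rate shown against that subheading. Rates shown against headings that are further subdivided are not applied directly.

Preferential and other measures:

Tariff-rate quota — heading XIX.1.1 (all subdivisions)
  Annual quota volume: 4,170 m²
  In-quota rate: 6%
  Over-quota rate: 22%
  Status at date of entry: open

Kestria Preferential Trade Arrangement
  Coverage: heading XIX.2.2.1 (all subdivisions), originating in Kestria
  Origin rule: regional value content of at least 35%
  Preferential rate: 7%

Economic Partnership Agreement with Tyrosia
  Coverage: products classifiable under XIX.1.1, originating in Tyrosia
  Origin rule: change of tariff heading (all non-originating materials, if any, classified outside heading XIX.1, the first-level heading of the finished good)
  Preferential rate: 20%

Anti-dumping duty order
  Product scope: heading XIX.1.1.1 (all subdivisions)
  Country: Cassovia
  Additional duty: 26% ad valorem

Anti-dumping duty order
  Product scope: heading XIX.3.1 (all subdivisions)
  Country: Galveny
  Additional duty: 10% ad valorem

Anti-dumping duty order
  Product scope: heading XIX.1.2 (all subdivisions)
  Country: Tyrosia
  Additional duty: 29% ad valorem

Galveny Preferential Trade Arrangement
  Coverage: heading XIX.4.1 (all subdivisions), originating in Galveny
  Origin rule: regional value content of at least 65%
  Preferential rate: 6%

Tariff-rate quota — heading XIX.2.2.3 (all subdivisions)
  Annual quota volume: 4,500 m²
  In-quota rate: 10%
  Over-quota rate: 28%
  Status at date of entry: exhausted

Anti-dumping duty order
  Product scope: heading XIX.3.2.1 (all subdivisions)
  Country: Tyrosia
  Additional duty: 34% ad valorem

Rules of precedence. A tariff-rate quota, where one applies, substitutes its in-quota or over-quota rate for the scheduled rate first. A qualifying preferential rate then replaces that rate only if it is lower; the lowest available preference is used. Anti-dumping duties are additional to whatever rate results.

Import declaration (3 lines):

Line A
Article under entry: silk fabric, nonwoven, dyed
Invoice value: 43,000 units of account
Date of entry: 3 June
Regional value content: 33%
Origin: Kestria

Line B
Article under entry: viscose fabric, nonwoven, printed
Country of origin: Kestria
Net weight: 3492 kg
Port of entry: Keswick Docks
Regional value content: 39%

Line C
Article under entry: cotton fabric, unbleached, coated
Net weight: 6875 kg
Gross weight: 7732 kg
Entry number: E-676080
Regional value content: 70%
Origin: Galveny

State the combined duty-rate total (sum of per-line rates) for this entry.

Line A: silk → XIX.3; nonwoven → XIX.3.1; dyed → XIX.3.1.1. Scheduled 5%. Kestria agreement on XIX.2.2.1: XIX.3.1.1 not covered. → 5%.
Line B: viscose → XIX.1; nonwoven → XIX.1.2; printed → XIX.1.2.1. Scheduled 2%. Kestria agreement on XIX.2.2.1: XIX.1.2.1 not covered. → 2%.
Line C: cotton → XIX.4; coated → XIX.4.1; unbleached → XIX.4.1.4. Scheduled 5%. Galveny agreement on XIX.4.1: RVC ≥ 65% → 6% available; preference 6% not lower than 5% → no reduction. → 5%.
Sum: 5% + 2% + 5% = 12%.

12%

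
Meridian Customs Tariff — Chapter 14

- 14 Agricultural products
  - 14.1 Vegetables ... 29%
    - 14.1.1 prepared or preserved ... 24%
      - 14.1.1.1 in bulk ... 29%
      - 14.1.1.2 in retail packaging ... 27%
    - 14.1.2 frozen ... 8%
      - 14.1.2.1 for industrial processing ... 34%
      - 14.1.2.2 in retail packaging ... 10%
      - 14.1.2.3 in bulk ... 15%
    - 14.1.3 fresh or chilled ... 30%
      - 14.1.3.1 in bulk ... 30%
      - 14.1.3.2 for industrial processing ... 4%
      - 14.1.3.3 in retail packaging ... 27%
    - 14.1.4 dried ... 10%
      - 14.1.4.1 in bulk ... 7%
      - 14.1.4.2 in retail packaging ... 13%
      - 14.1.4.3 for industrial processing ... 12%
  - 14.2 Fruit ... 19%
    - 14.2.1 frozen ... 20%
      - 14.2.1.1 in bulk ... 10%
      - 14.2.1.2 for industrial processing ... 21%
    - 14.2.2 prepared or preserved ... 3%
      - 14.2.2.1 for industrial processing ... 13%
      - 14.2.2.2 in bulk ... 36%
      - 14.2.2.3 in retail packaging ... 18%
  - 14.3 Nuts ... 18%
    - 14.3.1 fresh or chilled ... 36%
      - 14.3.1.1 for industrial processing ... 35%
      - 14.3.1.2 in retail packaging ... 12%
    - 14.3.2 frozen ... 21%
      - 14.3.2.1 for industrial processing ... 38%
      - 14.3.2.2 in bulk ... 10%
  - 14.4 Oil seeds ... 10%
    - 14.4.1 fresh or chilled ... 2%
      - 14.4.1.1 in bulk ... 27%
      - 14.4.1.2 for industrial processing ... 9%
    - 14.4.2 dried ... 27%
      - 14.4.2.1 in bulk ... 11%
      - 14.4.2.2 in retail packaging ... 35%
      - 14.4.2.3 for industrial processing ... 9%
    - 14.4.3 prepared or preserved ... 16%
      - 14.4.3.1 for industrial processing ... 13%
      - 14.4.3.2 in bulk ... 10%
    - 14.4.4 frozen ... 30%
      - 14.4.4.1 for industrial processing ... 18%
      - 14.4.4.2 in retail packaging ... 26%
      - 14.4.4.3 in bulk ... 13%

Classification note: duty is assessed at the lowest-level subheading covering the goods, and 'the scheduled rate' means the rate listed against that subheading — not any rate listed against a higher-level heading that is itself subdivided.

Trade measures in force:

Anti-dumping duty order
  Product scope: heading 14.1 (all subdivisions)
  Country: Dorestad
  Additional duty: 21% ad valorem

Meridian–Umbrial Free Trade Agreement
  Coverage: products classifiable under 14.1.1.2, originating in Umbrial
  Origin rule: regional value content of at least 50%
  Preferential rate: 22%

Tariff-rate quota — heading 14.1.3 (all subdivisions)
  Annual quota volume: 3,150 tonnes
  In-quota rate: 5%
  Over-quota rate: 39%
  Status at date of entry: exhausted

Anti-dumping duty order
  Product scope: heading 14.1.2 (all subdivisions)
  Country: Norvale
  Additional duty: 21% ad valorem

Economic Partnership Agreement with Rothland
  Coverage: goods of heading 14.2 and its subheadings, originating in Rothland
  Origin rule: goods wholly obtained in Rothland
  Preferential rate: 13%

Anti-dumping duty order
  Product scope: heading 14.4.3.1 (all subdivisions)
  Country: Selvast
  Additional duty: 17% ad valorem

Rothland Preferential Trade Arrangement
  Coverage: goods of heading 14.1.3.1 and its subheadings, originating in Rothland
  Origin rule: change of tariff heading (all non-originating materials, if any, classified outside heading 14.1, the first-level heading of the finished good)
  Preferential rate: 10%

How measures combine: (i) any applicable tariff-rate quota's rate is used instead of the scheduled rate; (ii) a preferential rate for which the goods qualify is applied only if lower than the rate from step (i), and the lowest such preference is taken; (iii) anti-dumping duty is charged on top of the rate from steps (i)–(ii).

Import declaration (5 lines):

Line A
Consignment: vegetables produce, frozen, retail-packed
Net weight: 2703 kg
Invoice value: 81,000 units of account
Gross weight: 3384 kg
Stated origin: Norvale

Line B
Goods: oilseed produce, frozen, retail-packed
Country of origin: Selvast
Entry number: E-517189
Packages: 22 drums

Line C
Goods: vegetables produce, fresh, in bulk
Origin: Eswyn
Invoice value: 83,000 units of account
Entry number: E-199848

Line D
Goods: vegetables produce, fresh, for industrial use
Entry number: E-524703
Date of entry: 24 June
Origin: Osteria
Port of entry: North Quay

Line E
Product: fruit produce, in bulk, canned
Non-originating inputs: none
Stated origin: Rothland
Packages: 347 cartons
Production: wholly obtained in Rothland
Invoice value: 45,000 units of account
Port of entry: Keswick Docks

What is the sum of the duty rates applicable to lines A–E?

148%

Line A: vegetables → 14.1; frozen → 14.1.2; retail-packed → 14.1.2.2. Scheduled 10%. anti-dumping (Norvale, 14.1.2): +21%; total 10% + 21% = 31%. → 31%.
Line B: oilseed → 14.4; frozen → 14.4.4; retail-packed → 14.4.4.2. Scheduled 26%. No special measure applies. → 26%.
Line C: vegetables → 14.1; fresh → 14.1.3; in bulk → 14.1.3.1. Scheduled 30%. quota on 14.1.3 exhausted → over-quota 39%. → 39%.
Line D: vegetables → 14.1; fresh → 14.1.3; for industrial use → 14.1.3.2. Scheduled 4%. quota on 14.1.3 exhausted → over-quota 39%. → 39%.
Line E: fruit → 14.2; canned → 14.2.2; in bulk → 14.2.2.2. Scheduled 36%. Rothland agreement on 14.2: wholly obtained → 13% available; Rothland agreement on 14.1.3.1: 14.2.2.2 not covered; preferential 13%. → 13%.
Sum: 31% + 26% + 39% + 39% + 13% = 148%.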